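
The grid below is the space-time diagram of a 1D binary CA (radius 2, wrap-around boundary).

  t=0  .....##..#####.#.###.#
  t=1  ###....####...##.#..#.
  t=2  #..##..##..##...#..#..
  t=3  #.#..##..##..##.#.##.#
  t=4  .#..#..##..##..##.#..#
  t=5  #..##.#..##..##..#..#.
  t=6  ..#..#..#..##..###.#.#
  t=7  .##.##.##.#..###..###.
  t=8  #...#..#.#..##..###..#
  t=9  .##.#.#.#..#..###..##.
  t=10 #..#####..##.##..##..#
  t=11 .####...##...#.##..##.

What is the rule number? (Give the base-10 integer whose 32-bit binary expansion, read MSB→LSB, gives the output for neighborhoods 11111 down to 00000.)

133137809

  #####|.  b31=0 t=0,i=11
  ####.|.  b30=0 t=0,i=12
  ###.#|.  b29=0 t=0,i=13
  ###..|.  b28=0 t=1,i=2
  ##.##|.  b27=0 t=3,i=20
  ##.#.|#  b26=1 t=0,i=14
  ##..#|#  b25=1 t=0,i=7
  ##...|#  b24=1 t=1,i=3
  #.###|#  b23=1 t=0,i=17
  #.##.|#  b22=1 t=3,i=18
  #.#.#|#  b21=1 t=0,i=15
  #.#..|.  b20=0 t=0,i=21
  #..##|#  b19=1 t=0,i=8
  #..#.|#  b18=1 t=1,i=19
  #...#|#  b17=1 t=1,i=12
  #....|#  b16=1 t=0,i=1
  .####|#  b15=1 t=0,i=10
  .###.|.  b14=0 t=0,i=18
  .##.#|.  b13=0 t=1,i=15
  .##..|.  b12=0 t=0,i=6
  .#.##|.  b11=0 t=0,i=16
  .#.#.|#  b10=1 t=4,i=0
  .#..#|.  b9=0 t=1,i=18
  .#...|#  b8=1 t=0,i=0
  ..###|#  b7=1 t=0,i=9
  ..##.|.  b6=0 t=0,i=5
  ..#.#|.  b5=0 t=1,i=20
  ..#..|#  b4=1 t=2,i=0
  ...##|.  b3=0 t=0,i=4
  ...#.|.  b2=0 t=2,i=15
  ....#|.  b1=0 t=0,i=3
  .....|#  b0=1 t=0,i=2
  bits 00000111111011111000010110010001 = 133137809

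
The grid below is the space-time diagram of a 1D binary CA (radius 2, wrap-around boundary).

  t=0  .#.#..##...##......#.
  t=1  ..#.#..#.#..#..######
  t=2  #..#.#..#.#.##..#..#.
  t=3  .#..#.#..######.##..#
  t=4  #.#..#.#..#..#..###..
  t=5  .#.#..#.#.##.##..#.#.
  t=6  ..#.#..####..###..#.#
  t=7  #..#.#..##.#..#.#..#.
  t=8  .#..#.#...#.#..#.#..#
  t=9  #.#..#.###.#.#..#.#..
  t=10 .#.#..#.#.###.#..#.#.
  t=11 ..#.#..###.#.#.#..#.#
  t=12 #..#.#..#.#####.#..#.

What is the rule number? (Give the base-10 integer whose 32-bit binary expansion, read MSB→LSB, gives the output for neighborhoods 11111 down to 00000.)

1180884759

  nb #####: next=.  (t=1,i=17, bit31=0)
  nb ####.: next=#  (t=1,i=19, bit30=1)
  nb ###.#: next=.  (t=3,i=14, bit29=0)
  nb ###..: next=.  (t=1,i=20, bit28=0)
  nb ##.##: next=.  (t=3,i=15, bit27=0)
  nb ##.#.: next=#  (t=7,i=10, bit26=1)
  nb ##..#: next=#  (t=1,i=0, bit25=1)
  nb ##...: next=.  (t=0,i=8, bit24=0)
  nb #.###: next=.  (t=9,i=7, bit23=0)
  nb #.##.: next=#  (t=2,i=12, bit22=1)
  nb #.#.#: next=#  (t=2,i=10, bit21=1)
  nb #.#..: next=.  (t=0,i=3, bit20=0)
  nb #..##: next=.  (t=0,i=5, bit19=0)
  nb #..#.: next=.  (t=0,i=0, bit18=0)
  nb #...#: next=#  (t=0,i=9, bit17=1)
  nb #....: next=.  (t=0,i=14, bit16=0)
  nb .####: next=#  (t=1,i=16, bit15=1)
  nb .###.: next=#  (t=4,i=17, bit14=1)
  nb .##.#: next=.  (t=5,i=11, bit13=0)
  nb .##..: next=#  (t=0,i=7, bit12=1)
  nb .#.##: next=#  (t=2,i=11, bit11=1)
  nb .#.#.: next=#  (t=0,i=2, bit10=1)
  nb .#..#: next=#  (t=0,i=4, bit9=1)
  nb .#...: next=#  (t=8,i=7, bit8=1)
  nb ..###: next=.  (t=1,i=15, bit7=0)
  nb ..##.: next=.  (t=0,i=6, bit6=0)
  nb ..#.#: next=.  (t=0,i=1, bit5=0)
  nb ..#..: next=#  (t=0,i=19, bit4=1)
  nb ...##: next=.  (t=0,i=10, bit3=0)
  nb ...#.: next=#  (t=0,i=18, bit2=1)
  nb ....#: next=#  (t=0,i=17, bit1=1)
  nb .....: next=#  (t=0,i=15, bit0=1)
  bits 01000110011000101101111100010111 = 1180884759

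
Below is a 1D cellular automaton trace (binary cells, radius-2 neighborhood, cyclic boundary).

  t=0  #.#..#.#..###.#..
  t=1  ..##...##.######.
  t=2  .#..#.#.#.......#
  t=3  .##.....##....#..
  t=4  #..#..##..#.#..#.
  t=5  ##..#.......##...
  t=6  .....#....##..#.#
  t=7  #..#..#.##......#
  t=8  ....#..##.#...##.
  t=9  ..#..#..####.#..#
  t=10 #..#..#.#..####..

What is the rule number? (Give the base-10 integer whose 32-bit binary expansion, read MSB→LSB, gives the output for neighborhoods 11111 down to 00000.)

626027402

  ##### -> .   bit 31 = 0  t=1,i=12
  ####. -> .   bit 30 = 0  t=1,i=14
  ###.# -> #   bit 29 = 1  t=0,i=12
  ###.. -> .   bit 28 = 0  t=1,i=15
  ##.## -> .   bit 27 = 0  t=1,i=9
  ##.#. -> #   bit 26 = 1  t=0,i=13
  ##..# -> .   bit 25 = 0  t=4,i=8
  ##... -> #   bit 24 = 1  t=1,i=4
  #.### -> .   bit 23 = 0  t=1,i=10
  #.##. -> #   bit 22 = 1  t=7,i=8
  #.#.# -> .   bit 21 = 0  t=2,i=6
  #.#.. -> #   bit 20 = 1  t=0,i=2
  #..## -> .   bit 19 = 0  t=0,i=9
  #..#. -> .   bit 18 = 0  t=0,i=4
  #...# -> .   bit 17 = 0  t=1,i=0
  #.... -> .   bit 16 = 0  t=2,i=10
  .#### -> .   bit 15 = 0  t=1,i=11
  .###. -> #   bit 14 = 1  t=0,i=11
  .##.# -> #   bit 13 = 1  t=1,i=8
  .##.. -> .   bit 12 = 0  t=1,i=3
  .#.## -> #   bit 11 = 1  t=7,i=7
  .#.#. -> .   bit 10 = 0  t=0,i=1
  .#..# -> #   bit 9 = 1  t=0,i=3
  .#... -> #   bit 8 = 1  t=2,i=9
  ..### -> #   bit 7 = 1  t=0,i=10
  ..##. -> .   bit 6 = 0  t=1,i=2
  ..#.# -> .   bit 5 = 0  t=0,i=0
  ..#.. -> .   bit 4 = 0  t=3,i=14
  ...## -> #   bit 3 = 1  t=1,i=1
  ...#. -> .   bit 2 = 0  t=2,i=15
  ....# -> #   bit 1 = 1  t=2,i=14
  ..... -> .   bit 0 = 0  t=2,i=11
  bits 00100101010100000110101110001010 = 626027402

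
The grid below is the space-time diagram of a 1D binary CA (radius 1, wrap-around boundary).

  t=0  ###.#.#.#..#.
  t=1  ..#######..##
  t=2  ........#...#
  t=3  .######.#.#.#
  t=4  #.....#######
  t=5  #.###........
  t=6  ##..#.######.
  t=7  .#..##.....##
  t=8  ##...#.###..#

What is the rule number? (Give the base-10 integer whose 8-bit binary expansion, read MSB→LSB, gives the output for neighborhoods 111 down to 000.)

  ### -> .   bit 7 = 0  t=0,i=1
  ##. -> #   bit 6 = 1  t=0,i=2
  #.# -> #   bit 5 = 1  t=0,i=3
  #.. -> .   bit 4 = 0  t=0,i=9
  .## -> .   bit 3 = 0  t=0,i=0
  .#. -> #   bit 2 = 1  t=0,i=4
  ..# -> .   bit 1 = 0  t=0,i=10
  ... -> #   bit 0 = 1  t=2,i=1
  bits 01100101 = 101

101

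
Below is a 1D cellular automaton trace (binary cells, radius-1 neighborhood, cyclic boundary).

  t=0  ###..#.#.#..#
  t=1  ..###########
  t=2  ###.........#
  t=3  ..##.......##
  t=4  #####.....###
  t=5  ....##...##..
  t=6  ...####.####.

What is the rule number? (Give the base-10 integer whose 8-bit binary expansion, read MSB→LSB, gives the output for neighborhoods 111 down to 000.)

  nb ###: next=.  (t=0,i=0, bit7=0)
  nb ##.: next=#  (t=0,i=2, bit6=1)
  nb #.#: next=#  (t=0,i=6, bit5=1)
  nb #..: next=#  (t=0,i=3, bit4=1)
  nb .##: next=#  (t=0,i=12, bit3=1)
  nb .#.: next=#  (t=0,i=5, bit2=1)
  nb ..#: next=#  (t=0,i=4, bit1=1)
  nb ...: next=.  (t=2,i=4, bit0=0)
  bits 01111110 = 126

126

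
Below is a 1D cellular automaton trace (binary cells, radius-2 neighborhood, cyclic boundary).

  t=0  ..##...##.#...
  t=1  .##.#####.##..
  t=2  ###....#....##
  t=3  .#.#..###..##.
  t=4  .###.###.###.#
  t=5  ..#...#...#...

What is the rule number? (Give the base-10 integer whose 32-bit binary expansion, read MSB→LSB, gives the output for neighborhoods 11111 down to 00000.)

  ##### -> .   bit 31 = 0  t=1,i=6
  ####. -> #   bit 30 = 1  t=1,i=7
  ###.# -> .   bit 29 = 0  t=1,i=8
  ###.. -> .   bit 28 = 0  t=2,i=2
  ##.## -> .   bit 27 = 0  t=1,i=3
  ##.#. -> .   bit 26 = 0  t=0,i=9
  ##..# -> #   bit 25 = 1  t=3,i=9
  ##... -> #   bit 24 = 1  t=0,i=4
  #.### -> .   bit 23 = 0  t=1,i=4
  #.##. -> .   bit 22 = 0  t=1,i=10
  #.#.# -> .   bit 21 = 0  t=4,i=13
  #.#.. -> #   bit 20 = 1  t=0,i=10
  #..## -> #   bit 19 = 1  t=3,i=5
  #..#. -> .   bit 18 = 0  t=3,i=0
  #...# -> #   bit 17 = 1  t=0,i=5
  #.... -> .   bit 16 = 0  t=0,i=12
  .#### -> .   bit 15 = 0  t=1,i=5
  .###. -> #   bit 14 = 1  t=3,i=7
  .##.# -> #   bit 13 = 1  t=0,i=8
  .##.. -> .   bit 12 = 0  t=0,i=3
  .#.## -> .   bit 11 = 0  t=4,i=0
  .#.#. -> #   bit 10 = 1  t=3,i=2
  .#..# -> .   bit 9 = 0  t=3,i=4
  .#... -> #   bit 8 = 1  t=0,i=11
  ..### -> #   bit 7 = 1  t=2,i=12
  ..##. -> #   bit 6 = 1  t=0,i=2
  ..#.# -> #   bit 5 = 1  t=3,i=1
  ..#.. -> #   bit 4 = 1  t=2,i=7
  ...## -> #   bit 3 = 1  t=0,i=1
  ...#. -> #   bit 2 = 1  t=2,i=6
  ....# -> .   bit 1 = 0  t=0,i=0
  ..... -> .   bit 0 = 0  t=0,i=13
  bits 01000011000110100110010111111100 = 1125803516

1125803516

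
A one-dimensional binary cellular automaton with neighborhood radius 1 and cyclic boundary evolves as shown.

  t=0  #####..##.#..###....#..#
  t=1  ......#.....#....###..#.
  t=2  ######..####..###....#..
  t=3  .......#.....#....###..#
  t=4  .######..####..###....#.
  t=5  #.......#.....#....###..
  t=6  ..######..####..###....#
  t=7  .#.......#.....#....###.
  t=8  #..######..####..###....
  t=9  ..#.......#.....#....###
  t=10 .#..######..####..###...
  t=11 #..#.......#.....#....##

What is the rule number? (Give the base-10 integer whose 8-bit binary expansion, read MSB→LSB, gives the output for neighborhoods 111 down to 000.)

3

  [7] ### => .  t=0,i=0
  [6] ##. => .  t=0,i=4
  [5] #.# => .  t=0,i=9
  [4] #.. => .  t=0,i=5
  [3] .## => .  t=0,i=7
  [2] .#. => .  t=0,i=10
  [1] ..# => #  t=0,i=6
  [0] ... => #  t=0,i=17
  bits 00000011 = 3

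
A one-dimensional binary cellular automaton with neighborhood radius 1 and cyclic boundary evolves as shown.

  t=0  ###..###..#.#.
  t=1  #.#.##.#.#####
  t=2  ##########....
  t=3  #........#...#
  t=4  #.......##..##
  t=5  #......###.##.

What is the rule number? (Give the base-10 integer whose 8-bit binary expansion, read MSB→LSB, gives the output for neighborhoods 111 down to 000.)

110

  ### -> .   bit 7 = 0  t=0,i=1
  ##. -> #   bit 6 = 1  t=0,i=2
  #.# -> #   bit 5 = 1  t=0,i=11
  #.. -> .   bit 4 = 0  t=0,i=3
  .## -> #   bit 3 = 1  t=0,i=0
  .#. -> #   bit 2 = 1  t=0,i=10
  ..# -> #   bit 1 = 1  t=0,i=4
  ... -> .   bit 0 = 0  t=2,i=11
  bits 01101110 = 110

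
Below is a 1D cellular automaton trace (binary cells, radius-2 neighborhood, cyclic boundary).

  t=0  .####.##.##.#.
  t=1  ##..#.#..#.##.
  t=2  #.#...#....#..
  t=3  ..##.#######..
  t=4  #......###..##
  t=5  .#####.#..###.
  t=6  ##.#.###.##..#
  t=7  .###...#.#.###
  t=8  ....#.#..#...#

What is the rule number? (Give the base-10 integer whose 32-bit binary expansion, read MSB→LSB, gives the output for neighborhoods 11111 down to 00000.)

  nb #####: next=#  (t=3,i=7, bit31=1)
  nb ####.: next=.  (t=0,i=3, bit30=0)
  nb ###.#: next=#  (t=0,i=4, bit29=1)
  nb ###..: next=.  (t=3,i=11, bit28=0)
  nb ##.##: next=.  (t=0,i=5, bit27=0)
  nb ##.#.: next=#  (t=0,i=11, bit26=1)
  nb ##..#: next=#  (t=1,i=2, bit25=1)
  nb ##...: next=#  (t=3,i=12, bit24=1)
  nb #.###: next=.  (t=3,i=5, bit23=0)
  nb #.##.: next=#  (t=0,i=6, bit22=1)
  nb #.#.#: next=#  (t=6,i=3, bit21=1)
  nb #.#..: next=#  (t=0,i=12, bit20=1)
  nb #..##: next=#  (t=0,i=0, bit19=1)
  nb #..#.: next=.  (t=1,i=3, bit18=0)
  nb #...#: next=.  (t=2,i=4, bit17=0)
  nb #....: next=#  (t=2,i=8, bit16=1)
  nb .####: next=.  (t=0,i=2, bit15=0)
  nb .###.: next=.  (t=4,i=8, bit14=0)
  nb .##.#: next=.  (t=0,i=7, bit13=0)
  nb .##..: next=.  (t=1,i=1, bit12=0)
  nb .#.##: next=.  (t=1,i=10, bit11=0)
  nb .#.#.: next=.  (t=1,i=5, bit10=0)
  nb .#..#: next=.  (t=0,i=13, bit9=0)
  nb .#...: next=#  (t=2,i=3, bit8=1)
  nb ..###: next=#  (t=0,i=1, bit7=1)
  nb ..##.: next=.  (t=3,i=2, bit6=0)
  nb ..#.#: next=.  (t=1,i=4, bit5=0)
  nb ..#..: next=#  (t=2,i=6, bit4=1)
  nb ...##: next=.  (t=3,i=1, bit3=0)
  nb ...#.: next=#  (t=2,i=5, bit2=1)
  nb ....#: next=#  (t=2,i=9, bit1=1)
  nb .....: next=#  (t=4,i=3, bit0=1)
  bits 10100111011110010000000110010111 = 2809725335

2809725335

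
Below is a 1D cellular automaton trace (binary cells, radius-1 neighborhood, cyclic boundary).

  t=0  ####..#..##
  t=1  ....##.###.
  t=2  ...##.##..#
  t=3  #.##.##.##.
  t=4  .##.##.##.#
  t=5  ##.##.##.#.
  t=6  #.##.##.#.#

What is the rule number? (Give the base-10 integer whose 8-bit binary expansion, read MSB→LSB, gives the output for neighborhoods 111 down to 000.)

  ###|.  b7=0 t=0,i=0
  ##.|.  b6=0 t=0,i=3
  #.#|#  b5=1 t=1,i=6
  #..|#  b4=1 t=0,i=4
  .##|#  b3=1 t=0,i=9
  .#.|.  b2=0 t=0,i=6
  ..#|#  b1=1 t=0,i=5
  ...|.  b0=0 t=1,i=0
  bits 00111010 = 58

58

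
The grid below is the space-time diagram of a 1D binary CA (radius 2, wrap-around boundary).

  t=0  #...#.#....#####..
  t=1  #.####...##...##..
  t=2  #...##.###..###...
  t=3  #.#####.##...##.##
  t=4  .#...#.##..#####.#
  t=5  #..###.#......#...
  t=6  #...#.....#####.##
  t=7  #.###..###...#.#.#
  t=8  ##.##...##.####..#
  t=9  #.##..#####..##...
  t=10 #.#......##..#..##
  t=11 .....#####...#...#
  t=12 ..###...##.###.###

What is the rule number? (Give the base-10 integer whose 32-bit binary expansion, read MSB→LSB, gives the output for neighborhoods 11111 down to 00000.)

  ##### -> .   bit 31 = 0  t=0,i=13
  ####. -> #   bit 30 = 1  t=0,i=14
  ###.# -> .   bit 29 = 0  t=3,i=0
  ###.. -> #   bit 28 = 1  t=0,i=15
  ##.## -> #   bit 27 = 1  t=2,i=6
  ##.#. -> .   bit 26 = 0  t=4,i=16
  ##..# -> .   bit 25 = 0  t=0,i=16
  ##... -> .   bit 24 = 0  t=1,i=6
  #.### -> .   bit 23 = 0  t=1,i=2
  #.##. -> #   bit 22 = 1  t=3,i=8
  #.#.# -> .   bit 21 = 0  t=4,i=17
  #.#.. -> .   bit 20 = 0  t=0,i=6
  #..## -> .   bit 19 = 0  t=2,i=11
  #..#. -> .   bit 18 = 0  t=0,i=17
  #...# -> #   bit 17 = 1  t=0,i=2
  #.... -> .   bit 16 = 0  t=0,i=8
  .#### -> .   bit 15 = 0  t=0,i=12
  .###. -> #   bit 14 = 1  t=2,i=8
  .##.# -> #   bit 13 = 1  t=2,i=5
  .##.. -> .   bit 12 = 0  t=1,i=10
  .#.## -> .   bit 11 = 0  t=1,i=1
  .#.#. -> #   bit 10 = 1  t=0,i=5
  .#..# -> .   bit 9 = 0  t=5,i=1
  .#... -> .   bit 8 = 0  t=0,i=1
  ..### -> .   bit 7 = 0  t=0,i=11
  ..##. -> #   bit 6 = 1  t=1,i=9
  ..#.# -> #   bit 5 = 1  t=0,i=4
  ..#.. -> #   bit 4 = 1  t=0,i=0
  ...## -> #   bit 3 = 1  t=0,i=10
  ...#. -> #   bit 2 = 1  t=0,i=3
  ....# -> #   bit 1 = 1  t=0,i=9
  ..... -> #   bit 0 = 1  t=5,i=10
  bits 01011000010000100110010001111111 = 1480746111

1480746111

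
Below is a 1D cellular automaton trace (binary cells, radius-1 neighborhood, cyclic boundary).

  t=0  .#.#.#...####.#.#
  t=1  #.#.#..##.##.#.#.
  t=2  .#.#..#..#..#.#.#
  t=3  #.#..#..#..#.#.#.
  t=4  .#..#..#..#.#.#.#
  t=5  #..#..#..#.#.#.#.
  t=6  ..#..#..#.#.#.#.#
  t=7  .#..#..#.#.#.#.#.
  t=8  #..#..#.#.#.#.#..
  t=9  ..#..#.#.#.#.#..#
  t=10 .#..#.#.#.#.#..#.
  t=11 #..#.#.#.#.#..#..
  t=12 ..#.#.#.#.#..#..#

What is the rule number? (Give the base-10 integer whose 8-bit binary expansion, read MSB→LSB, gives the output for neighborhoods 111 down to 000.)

  ###|#  b7=1 t=0,i=10
  ##.|.  b6=0 t=0,i=12
  #.#|#  b5=1 t=0,i=0
  #..|.  b4=0 t=0,i=6
  .##|.  b3=0 t=0,i=9
  .#.|.  b2=0 t=0,i=1
  ..#|#  b1=1 t=0,i=8
  ...|#  b0=1 t=0,i=7
  bits 10100011 = 163

163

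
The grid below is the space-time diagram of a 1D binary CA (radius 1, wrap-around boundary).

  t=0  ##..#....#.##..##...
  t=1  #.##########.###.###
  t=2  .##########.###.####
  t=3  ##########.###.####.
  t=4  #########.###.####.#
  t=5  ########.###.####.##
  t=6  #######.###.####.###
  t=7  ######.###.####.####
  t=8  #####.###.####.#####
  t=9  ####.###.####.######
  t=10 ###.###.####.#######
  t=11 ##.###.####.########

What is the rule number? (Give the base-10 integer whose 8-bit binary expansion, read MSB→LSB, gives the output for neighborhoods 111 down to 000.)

191

  nb ###: next=#  (t=1,i=3, bit7=1)
  nb ##.: next=.  (t=0,i=1, bit6=0)
  nb #.#: next=#  (t=0,i=10, bit5=1)
  nb #..: next=#  (t=0,i=2, bit4=1)
  nb .##: next=#  (t=0,i=0, bit3=1)
  nb .#.: next=#  (t=0,i=4, bit2=1)
  nb ..#: next=#  (t=0,i=3, bit1=1)
  nb ...: next=#  (t=0,i=6, bit0=1)
  bits 10111111 = 191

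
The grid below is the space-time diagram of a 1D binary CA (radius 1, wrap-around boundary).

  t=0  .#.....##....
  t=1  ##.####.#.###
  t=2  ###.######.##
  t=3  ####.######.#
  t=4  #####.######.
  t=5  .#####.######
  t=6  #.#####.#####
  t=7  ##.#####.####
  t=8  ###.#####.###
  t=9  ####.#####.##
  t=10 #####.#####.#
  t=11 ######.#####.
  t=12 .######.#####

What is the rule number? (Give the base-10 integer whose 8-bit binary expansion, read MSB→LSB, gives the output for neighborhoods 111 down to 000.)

  ### -> #   bit 7 = 1  t=1,i=0
  ##. -> #   bit 6 = 1  t=0,i=8
  #.# -> #   bit 5 = 1  t=1,i=2
  #.. -> .   bit 4 = 0  t=0,i=2
  .## -> .   bit 3 = 0  t=0,i=7
  .#. -> #   bit 2 = 1  t=0,i=1
  ..# -> #   bit 1 = 1  t=0,i=0
  ... -> #   bit 0 = 1  t=0,i=3
  bits 11100111 = 231

231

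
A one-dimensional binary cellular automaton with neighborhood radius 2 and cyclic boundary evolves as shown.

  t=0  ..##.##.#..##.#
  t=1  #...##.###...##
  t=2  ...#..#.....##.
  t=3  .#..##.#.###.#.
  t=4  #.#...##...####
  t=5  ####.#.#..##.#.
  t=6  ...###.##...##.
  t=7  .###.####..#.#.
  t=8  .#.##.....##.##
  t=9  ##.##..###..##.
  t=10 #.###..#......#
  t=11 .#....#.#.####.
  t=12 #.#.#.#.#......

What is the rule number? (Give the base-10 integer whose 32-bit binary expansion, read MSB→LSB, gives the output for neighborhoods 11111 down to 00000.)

  ##### -> #   bit 31 = 1  t=4,i=13
  ####. -> .   bit 30 = 0  t=4,i=14
  ###.# -> #   bit 29 = 1  t=3,i=11
  ###.. -> .   bit 28 = 0  t=1,i=0
  ##.## -> #   bit 27 = 1  t=0,i=4
  ##.#. -> #   bit 26 = 1  t=0,i=7
  ##..# -> .   bit 25 = 0  t=7,i=9
  ##... -> .   bit 24 = 0  t=1,i=1
  #.### -> .   bit 23 = 0  t=1,i=7
  #.##. -> #   bit 22 = 1  t=0,i=5
  #.#.# -> #   bit 21 = 1  t=3,i=7
  #.#.. -> #   bit 20 = 1  t=0,i=8
  #..## -> .   bit 19 = 0  t=0,i=1
  #..#. -> #   bit 18 = 1  t=2,i=5
  #...# -> .   bit 17 = 0  t=1,i=2
  #.... -> .   bit 16 = 0  t=2,i=0
  .#### -> .   bit 15 = 0  t=4,i=12
  .###. -> .   bit 14 = 0  t=1,i=8
  .##.# -> .   bit 13 = 0  t=0,i=3
  .##.. -> #   bit 12 = 1  t=2,i=13
  .#.## -> .   bit 11 = 0  t=3,i=8
  .#.#. -> .   bit 10 = 0  t=5,i=6
  .#..# -> #   bit 9 = 1  t=0,i=0
  .#... -> #   bit 8 = 1  t=2,i=7
  ..### -> #   bit 7 = 1  t=1,i=13
  ..##. -> .   bit 6 = 0  t=0,i=2
  ..#.# -> #   bit 5 = 1  t=7,i=11
  ..#.. -> .   bit 4 = 0  t=2,i=3
  ...## -> #   bit 3 = 1  t=1,i=3
  ...#. -> .   bit 2 = 0  t=2,i=2
  ....# -> #   bit 1 = 1  t=2,i=1
  ..... -> #   bit 0 = 1  t=2,i=9
  bits 10101100011101000001001110101011 = 2893288363

2893288363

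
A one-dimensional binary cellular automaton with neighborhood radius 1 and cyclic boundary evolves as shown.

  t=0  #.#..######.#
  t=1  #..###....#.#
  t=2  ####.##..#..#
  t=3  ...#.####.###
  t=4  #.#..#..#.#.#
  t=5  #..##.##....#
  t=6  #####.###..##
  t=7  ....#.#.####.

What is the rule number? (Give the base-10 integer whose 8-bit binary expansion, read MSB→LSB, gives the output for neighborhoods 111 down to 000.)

  ### -> .   bit 7 = 0  t=0,i=6
  ##. -> #   bit 6 = 1  t=0,i=0
  #.# -> .   bit 5 = 0  t=0,i=1
  #.. -> #   bit 4 = 1  t=0,i=3
  .## -> #   bit 3 = 1  t=0,i=5
  .#. -> .   bit 2 = 0  t=0,i=2
  ..# -> #   bit 1 = 1  t=0,i=4
  ... -> .   bit 0 = 0  t=1,i=7
  bits 01011010 = 90

90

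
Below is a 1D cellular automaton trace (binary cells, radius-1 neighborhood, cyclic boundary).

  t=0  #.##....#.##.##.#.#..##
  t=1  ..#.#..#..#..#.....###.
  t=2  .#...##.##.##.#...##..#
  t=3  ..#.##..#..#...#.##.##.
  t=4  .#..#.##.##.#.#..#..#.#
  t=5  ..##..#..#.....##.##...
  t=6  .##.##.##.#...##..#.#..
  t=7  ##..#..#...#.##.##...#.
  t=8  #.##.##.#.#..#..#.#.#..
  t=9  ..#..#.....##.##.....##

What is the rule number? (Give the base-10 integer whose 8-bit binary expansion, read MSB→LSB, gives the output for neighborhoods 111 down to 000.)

  [7] ### => .  t=0,i=22
  [6] ##. => .  t=0,i=0
  [5] #.# => .  t=0,i=1
  [4] #.. => #  t=0,i=4
  [3] .## => #  t=0,i=2
  [2] .#. => .  t=0,i=8
  [1] ..# => #  t=0,i=7
  [0] ... => .  t=0,i=5
  bits 00011010 = 26

26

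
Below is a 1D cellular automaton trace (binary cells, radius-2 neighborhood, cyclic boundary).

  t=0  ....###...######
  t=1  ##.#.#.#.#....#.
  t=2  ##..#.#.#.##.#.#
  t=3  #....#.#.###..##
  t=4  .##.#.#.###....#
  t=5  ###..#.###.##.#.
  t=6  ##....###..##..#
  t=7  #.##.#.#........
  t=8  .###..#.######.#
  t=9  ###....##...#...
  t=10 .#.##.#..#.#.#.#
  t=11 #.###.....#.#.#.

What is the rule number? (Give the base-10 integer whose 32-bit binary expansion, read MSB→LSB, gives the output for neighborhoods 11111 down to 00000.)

1103195405

  [31] ##### => .  t=0,i=12
  [30] ####. => #  t=0,i=14
  [29] ###.# => .  t=5,i=9
  [28] ###.. => .  t=0,i=6
  [27] ##.## => .  t=5,i=10
  [26] ##.#. => .  t=1,i=2
  [25] ##..# => .  t=2,i=2
  [24] ##... => #  t=0,i=0
  [23] #.### => #  t=2,i=15
  [22] #.##. => #  t=1,i=0
  [21] #.#.# => .  t=1,i=3
  [20] #.#.. => .  t=1,i=9
  [19] #..## => .  t=3,i=13
  [18] #..#. => .  t=2,i=3
  [17] #...# => .  t=0,i=8
  [16] #.... => #  t=0,i=1
  [15] .#### => .  t=0,i=11
  [14] .###. => #  t=0,i=5
  [13] .##.# => #  t=1,i=1
  [12] .##.. => .  t=6,i=12
  [11] .#.## => #  t=1,i=15
  [10] .#.#. => #  t=1,i=4
  [9] .#..# => .  t=10,i=7
  [8] .#... => #  t=1,i=10
  [7] ..### => .  t=0,i=4
  [6] ..##. => .  t=6,i=11
  [5] ..#.# => .  t=1,i=14
  [4] ..#.. => .  t=9,i=12
  [3] ...## => #  t=0,i=3
  [2] ...#. => #  t=1,i=13
  [1] ....# => .  t=0,i=2
  [0] ..... => #  t=7,i=10
  bits 01000001110000010110110100001101 = 1103195405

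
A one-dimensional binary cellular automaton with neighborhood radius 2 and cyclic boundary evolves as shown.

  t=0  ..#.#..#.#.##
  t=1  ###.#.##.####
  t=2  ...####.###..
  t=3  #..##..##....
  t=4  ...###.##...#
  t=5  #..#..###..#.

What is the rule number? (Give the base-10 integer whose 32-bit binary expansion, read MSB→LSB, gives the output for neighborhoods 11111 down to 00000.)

250911205

  nb #####: next=.  (t=1,i=0, bit31=0)
  nb ####.: next=.  (t=1,i=1, bit30=0)
  nb ###.#: next=.  (t=1,i=2, bit29=0)
  nb ###..: next=.  (t=2,i=10, bit28=0)
  nb ##.##: next=#  (t=1,i=8, bit27=1)
  nb ##.#.: next=#  (t=1,i=3, bit26=1)
  nb ##..#: next=#  (t=0,i=0, bit25=1)
  nb ##...: next=.  (t=2,i=11, bit24=0)
  nb #.###: next=#  (t=1,i=9, bit23=1)
  nb #.##.: next=#  (t=0,i=11, bit22=1)
  nb #.#.#: next=#  (t=0,i=9, bit21=1)
  nb #.#..: next=#  (t=0,i=4, bit20=1)
  nb #..##: next=.  (t=3,i=2, bit19=0)
  nb #..#.: next=#  (t=0,i=1, bit18=1)
  nb #...#: next=.  (t=4,i=1, bit17=0)
  nb #....: next=.  (t=2,i=12, bit16=0)
  nb .####: next=#  (t=1,i=10, bit15=1)
  nb .###.: next=.  (t=2,i=9, bit14=0)
  nb .##.#: next=.  (t=1,i=7, bit13=0)
  nb .##..: next=#  (t=0,i=12, bit12=1)
  nb .#.##: next=#  (t=0,i=10, bit11=1)
  nb .#.#.: next=.  (t=0,i=3, bit10=0)
  nb .#..#: next=.  (t=0,i=5, bit9=0)
  nb .#...: next=#  (t=4,i=0, bit8=1)
  nb ..###: next=#  (t=2,i=3, bit7=1)
  nb ..##.: next=#  (t=3,i=3, bit6=1)
  nb ..#.#: next=#  (t=0,i=2, bit5=1)
  nb ..#..: next=.  (t=3,i=0, bit4=0)
  nb ...##: next=.  (t=2,i=2, bit3=0)
  nb ...#.: next=#  (t=3,i=12, bit2=1)
  nb ....#: next=.  (t=2,i=1, bit1=0)
  nb .....: next=#  (t=2,i=0, bit0=1)
  bits 00001110111101001001100111100101 = 250911205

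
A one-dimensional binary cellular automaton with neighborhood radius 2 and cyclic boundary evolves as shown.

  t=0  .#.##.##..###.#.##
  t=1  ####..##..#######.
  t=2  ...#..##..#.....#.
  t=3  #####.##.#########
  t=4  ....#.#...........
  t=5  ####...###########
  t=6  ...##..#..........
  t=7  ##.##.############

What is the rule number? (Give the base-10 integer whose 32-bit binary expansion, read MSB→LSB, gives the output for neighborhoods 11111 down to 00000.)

895835095

  [31] ##### => .  t=1,i=12
  [30] ####. => .  t=1,i=2
  [29] ###.# => #  t=0,i=12
  [28] ###.. => #  t=1,i=3
  [27] ##.## => .  t=0,i=5
  [26] ##.#. => #  t=0,i=0
  [25] ##..# => .  t=0,i=8
  [24] ##... => #  t=5,i=4
  [23] #.### => .  t=1,i=0
  [22] #.##. => #  t=0,i=3
  [21] #.#.# => #  t=0,i=1
  [20] #.#.. => .  t=4,i=6
  [19] #..## => .  t=0,i=9
  [18] #..#. => #  t=2,i=9
  [17] #...# => .  t=5,i=5
  [16] #.... => #  t=2,i=0
  [15] .#### => .  t=1,i=1
  [14] .###. => #  t=0,i=11
  [13] .##.# => .  t=0,i=4
  [12] .##.. => #  t=0,i=7
  [11] .#.## => #  t=0,i=2
  [10] .#.#. => .  t=4,i=5
  [9] .#..# => #  t=2,i=4
  [8] .#... => #  t=2,i=11
  [7] ..### => #  t=0,i=10
  [6] ..##. => #  t=1,i=6
  [5] ..#.# => .  t=4,i=4
  [4] ..#.. => #  t=2,i=3
  [3] ...## => .  t=5,i=6
  [2] ...#. => #  t=2,i=2
  [1] ....# => #  t=2,i=1
  [0] ..... => #  t=2,i=13
  bits 00110101011001010101101111010111 = 895835095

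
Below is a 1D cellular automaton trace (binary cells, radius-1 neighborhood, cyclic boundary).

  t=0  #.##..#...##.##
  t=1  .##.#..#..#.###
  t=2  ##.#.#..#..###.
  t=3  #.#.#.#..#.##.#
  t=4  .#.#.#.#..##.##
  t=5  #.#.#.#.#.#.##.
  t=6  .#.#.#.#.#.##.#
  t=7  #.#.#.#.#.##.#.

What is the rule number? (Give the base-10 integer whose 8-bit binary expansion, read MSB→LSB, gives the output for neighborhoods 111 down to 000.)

  ###|#  b7=1 t=0,i=14
  ##.|.  b6=0 t=0,i=0
  #.#|#  b5=1 t=0,i=1
  #..|#  b4=1 t=0,i=4
  .##|#  b3=1 t=0,i=2
  .#.|.  b2=0 t=0,i=6
  ..#|.  b1=0 t=0,i=5
  ...|.  b0=0 t=0,i=8
  bits 10111000 = 184

184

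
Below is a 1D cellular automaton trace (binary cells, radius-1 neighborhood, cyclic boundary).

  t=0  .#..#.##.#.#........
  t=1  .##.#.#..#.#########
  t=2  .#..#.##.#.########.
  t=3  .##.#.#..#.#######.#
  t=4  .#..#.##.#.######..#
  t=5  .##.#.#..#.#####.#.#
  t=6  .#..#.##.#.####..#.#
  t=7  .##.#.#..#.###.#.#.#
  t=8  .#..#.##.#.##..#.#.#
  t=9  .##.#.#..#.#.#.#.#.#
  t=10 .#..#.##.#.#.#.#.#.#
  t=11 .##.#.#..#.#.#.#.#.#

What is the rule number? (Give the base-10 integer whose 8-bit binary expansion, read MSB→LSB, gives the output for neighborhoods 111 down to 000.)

157

  nb ###: next=#  (t=1,i=12, bit7=1)
  nb ##.: next=.  (t=0,i=7, bit6=0)
  nb #.#: next=.  (t=0,i=5, bit5=0)
  nb #..: next=#  (t=0,i=2, bit4=1)
  nb .##: next=#  (t=0,i=6, bit3=1)
  nb .#.: next=#  (t=0,i=1, bit2=1)
  nb ..#: next=.  (t=0,i=0, bit1=0)
  nb ...: next=#  (t=0,i=13, bit0=1)
  bits 10011101 = 157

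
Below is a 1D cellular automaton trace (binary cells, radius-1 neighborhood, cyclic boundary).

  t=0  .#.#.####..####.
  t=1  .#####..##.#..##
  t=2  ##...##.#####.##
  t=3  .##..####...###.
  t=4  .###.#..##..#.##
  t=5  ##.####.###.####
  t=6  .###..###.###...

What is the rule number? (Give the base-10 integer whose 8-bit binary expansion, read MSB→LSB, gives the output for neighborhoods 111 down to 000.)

  ### -> .   bit 7 = 0  t=0,i=6
  ##. -> #   bit 6 = 1  t=0,i=8
  #.# -> #   bit 5 = 1  t=0,i=2
  #.. -> #   bit 4 = 1  t=0,i=9
  .## -> #   bit 3 = 1  t=0,i=5
  .#. -> #   bit 2 = 1  t=0,i=1
  ..# -> .   bit 1 = 0  t=0,i=0
  ... -> .   bit 0 = 0  t=2,i=3
  bits 01111100 = 124

124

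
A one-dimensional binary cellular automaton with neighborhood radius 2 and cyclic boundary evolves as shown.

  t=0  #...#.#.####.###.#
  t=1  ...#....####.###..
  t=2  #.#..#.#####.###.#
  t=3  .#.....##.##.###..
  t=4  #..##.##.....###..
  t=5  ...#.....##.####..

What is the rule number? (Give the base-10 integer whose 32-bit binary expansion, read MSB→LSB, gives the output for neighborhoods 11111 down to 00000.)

1954660557

  nb #####: next=.  (t=2,i=9, bit31=0)
  nb ####.: next=#  (t=0,i=10, bit30=1)
  nb ###.#: next=#  (t=0,i=11, bit29=1)
  nb ###..: next=#  (t=1,i=15, bit28=1)
  nb ##.##: next=.  (t=0,i=12, bit27=0)
  nb ##.#.: next=#  (t=2,i=1, bit26=1)
  nb ##..#: next=.  (t=4,i=16, bit25=0)
  nb ##...: next=.  (t=0,i=1, bit24=0)
  nb #.###: next=#  (t=0,i=8, bit23=1)
  nb #.##.: next=.  (t=0,i=17, bit22=0)
  nb #.#.#: next=.  (t=0,i=6, bit21=0)
  nb #.#..: next=.  (t=2,i=2, bit20=0)
  nb #..##: next=.  (t=4,i=2, bit19=0)
  nb #..#.: next=.  (t=2,i=4, bit18=0)
  nb #...#: next=.  (t=0,i=2, bit17=0)
  nb #....: next=#  (t=1,i=5, bit16=1)
  nb .####: next=#  (t=0,i=9, bit15=1)
  nb .###.: next=#  (t=0,i=14, bit14=1)
  nb .##.#: next=.  (t=2,i=0, bit13=0)
  nb .##..: next=.  (t=0,i=0, bit12=0)
  nb .#.##: next=.  (t=0,i=7, bit11=0)
  nb .#.#.: next=.  (t=0,i=5, bit10=0)
  nb .#..#: next=.  (t=2,i=3, bit9=0)
  nb .#...: next=.  (t=1,i=4, bit8=0)
  nb ..###: next=#  (t=1,i=8, bit7=1)
  nb ..##.: next=#  (t=3,i=7, bit6=1)
  nb ..#.#: next=.  (t=0,i=4, bit5=0)
  nb ..#..: next=.  (t=1,i=3, bit4=0)
  nb ...##: next=#  (t=1,i=7, bit3=1)
  nb ...#.: next=#  (t=0,i=3, bit2=1)
  nb ....#: next=.  (t=1,i=1, bit1=0)
  nb .....: next=#  (t=1,i=0, bit0=1)
  bits 01110100100000011100000011001101 = 1954660557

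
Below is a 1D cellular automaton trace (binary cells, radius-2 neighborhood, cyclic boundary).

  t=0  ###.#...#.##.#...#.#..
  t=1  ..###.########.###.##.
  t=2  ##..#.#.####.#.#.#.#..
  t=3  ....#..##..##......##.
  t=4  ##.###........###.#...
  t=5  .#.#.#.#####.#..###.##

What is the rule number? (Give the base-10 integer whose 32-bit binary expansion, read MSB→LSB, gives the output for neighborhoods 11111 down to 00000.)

  #####|#  b31=1 t=1,i=8
  ####.|.  b30=0 t=1,i=12
  ###.#|#  b29=1 t=0,i=2
  ###..|#  b28=1 t=4,i=5
  ##.##|.  b27=0 t=1,i=5
  ##.#.|#  b26=1 t=0,i=3
  ##..#|.  b25=0 t=2,i=2
  ##...|.  b24=0 t=1,i=21
  #.###|#  b23=1 t=1,i=6
  #.##.|#  b22=1 t=0,i=10
  #.#.#|.  b21=0 t=2,i=6
  #.#..|#  b20=1 t=0,i=4
  #..##|.  b19=0 t=0,i=21
  #..#.|.  b18=0 t=2,i=3
  #...#|#  b17=1 t=0,i=6
  #....|#  b16=1 t=3,i=0
  .####|.  b15=0 t=1,i=7
  .###.|.  b14=0 t=0,i=1
  .##.#|#  b13=1 t=0,i=11
  .##..|.  b12=0 t=1,i=20
  .#.##|#  b11=1 t=0,i=9
  .#.#.|.  b10=0 t=0,i=18
  .#..#|#  b9=1 t=0,i=20
  .#...|.  b8=0 t=0,i=5
  ..###|.  b7=0 t=0,i=0
  ..##.|.  b6=0 t=2,i=0
  ..#.#|#  b5=1 t=0,i=8
  ..#..|#  b4=1 t=3,i=4
  ...##|#  b3=1 t=1,i=1
  ...#.|#  b2=1 t=0,i=7
  ....#|.  b1=0 t=3,i=2
  .....|#  b0=1 t=3,i=1
  bits 10110100110100110010101000111101 = 3033737789

3033737789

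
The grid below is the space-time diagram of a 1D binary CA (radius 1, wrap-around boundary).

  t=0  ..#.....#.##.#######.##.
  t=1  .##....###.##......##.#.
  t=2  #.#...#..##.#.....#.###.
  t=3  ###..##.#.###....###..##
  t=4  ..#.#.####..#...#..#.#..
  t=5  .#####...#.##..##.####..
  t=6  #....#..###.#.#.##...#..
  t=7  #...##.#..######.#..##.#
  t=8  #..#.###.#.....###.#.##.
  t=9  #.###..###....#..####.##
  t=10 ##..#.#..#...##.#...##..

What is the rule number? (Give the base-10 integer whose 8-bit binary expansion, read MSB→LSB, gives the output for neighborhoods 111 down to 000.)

102

  [7] ### => .  t=0,i=14
  [6] ##. => #  t=0,i=11
  [5] #.# => #  t=0,i=9
  [4] #.. => .  t=0,i=3
  [3] .## => .  t=0,i=10
  [2] .#. => #  t=0,i=2
  [1] ..# => #  t=0,i=1
  [0] ... => .  t=0,i=0
  bits 01100110 = 102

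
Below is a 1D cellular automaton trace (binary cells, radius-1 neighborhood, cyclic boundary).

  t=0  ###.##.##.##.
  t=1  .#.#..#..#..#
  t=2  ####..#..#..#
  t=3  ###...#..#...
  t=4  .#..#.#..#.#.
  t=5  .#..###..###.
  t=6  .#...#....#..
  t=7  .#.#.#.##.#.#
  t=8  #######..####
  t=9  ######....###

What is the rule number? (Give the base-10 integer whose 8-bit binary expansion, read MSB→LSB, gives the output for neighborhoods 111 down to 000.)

  ### -> #   bit 7 = 1  t=0,i=1
  ##. -> .   bit 6 = 0  t=0,i=2
  #.# -> #   bit 5 = 1  t=0,i=3
  #.. -> .   bit 4 = 0  t=1,i=4
  .## -> .   bit 3 = 0  t=0,i=0
  .#. -> #   bit 2 = 1  t=1,i=1
  ..# -> .   bit 1 = 0  t=1,i=5
  ... -> #   bit 0 = 1  t=3,i=4
  bits 10100101 = 165

165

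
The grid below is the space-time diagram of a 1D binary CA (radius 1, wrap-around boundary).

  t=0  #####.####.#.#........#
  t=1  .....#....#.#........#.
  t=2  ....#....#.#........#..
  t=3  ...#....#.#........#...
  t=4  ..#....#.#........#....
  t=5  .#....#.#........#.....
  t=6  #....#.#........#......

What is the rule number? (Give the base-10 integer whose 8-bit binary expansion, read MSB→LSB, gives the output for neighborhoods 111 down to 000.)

34

  ###|.  b7=0 t=0,i=0
  ##.|.  b6=0 t=0,i=4
  #.#|#  b5=1 t=0,i=5
  #..|.  b4=0 t=0,i=14
  .##|.  b3=0 t=0,i=6
  .#.|.  b2=0 t=0,i=11
  ..#|#  b1=1 t=0,i=21
  ...|.  b0=0 t=0,i=15
  bits 00100010 = 34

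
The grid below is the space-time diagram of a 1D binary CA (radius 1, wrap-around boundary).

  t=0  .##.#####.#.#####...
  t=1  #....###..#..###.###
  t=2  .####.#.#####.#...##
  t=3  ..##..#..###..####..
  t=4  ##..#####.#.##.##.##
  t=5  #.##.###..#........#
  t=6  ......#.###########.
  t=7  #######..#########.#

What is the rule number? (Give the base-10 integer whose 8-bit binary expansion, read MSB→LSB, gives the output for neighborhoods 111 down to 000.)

  [7] ### => #  t=0,i=5
  [6] ##. => .  t=0,i=2
  [5] #.# => .  t=0,i=3
  [4] #.. => #  t=0,i=17
  [3] .## => .  t=0,i=1
  [2] .#. => #  t=0,i=10
  [1] ..# => #  t=0,i=0
  [0] ... => #  t=0,i=18
  bits 10010111 = 151

151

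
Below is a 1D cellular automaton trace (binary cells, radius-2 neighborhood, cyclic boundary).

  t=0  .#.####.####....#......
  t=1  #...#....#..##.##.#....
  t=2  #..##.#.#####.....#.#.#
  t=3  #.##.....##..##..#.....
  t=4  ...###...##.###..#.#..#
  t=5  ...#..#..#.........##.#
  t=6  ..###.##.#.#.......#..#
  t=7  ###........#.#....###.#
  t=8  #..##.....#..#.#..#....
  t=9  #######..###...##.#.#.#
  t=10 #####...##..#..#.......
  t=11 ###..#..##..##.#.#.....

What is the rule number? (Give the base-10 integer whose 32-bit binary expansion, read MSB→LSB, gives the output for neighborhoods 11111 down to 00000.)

2165936852

  #####|#  b31=1 t=2,i=10
  ####.|.  b30=0 t=0,i=5
  ###.#|.  b29=0 t=0,i=6
  ###..|.  b28=0 t=0,i=11
  ##.##|.  b27=0 t=0,i=7
  ##.#.|.  b26=0 t=1,i=17
  ##..#|.  b25=0 t=2,i=1
  ##...|#  b24=1 t=0,i=12
  #.###|.  b23=0 t=0,i=3
  #.##.|.  b22=0 t=1,i=15
  #.#.#|.  b21=0 t=2,i=6
  #.#..|#  b20=1 t=1,i=18
  #..##|#  b19=1 t=1,i=11
  #..#.|.  b18=0 t=3,i=16
  #...#|.  b17=0 t=1,i=2
  #....|#  b16=1 t=0,i=13
  .####|#  b15=1 t=0,i=4
  .###.|.  b14=0 t=4,i=4
  .##.#|.  b13=0 t=1,i=13
  .##..|#  b12=1 t=2,i=0
  .#.##|.  b11=0 t=0,i=2
  .#.#.|.  b10=0 t=2,i=19
  .#..#|#  b9=1 t=1,i=10
  .#...|.  b8=0 t=0,i=17
  ..###|#  b7=1 t=4,i=3
  ..##.|#  b6=1 t=1,i=12
  ..#.#|.  b5=0 t=0,i=1
  ..#..|#  b4=1 t=0,i=16
  ...##|.  b3=0 t=3,i=8
  ...#.|#  b2=1 t=0,i=0
  ....#|.  b1=0 t=0,i=14
  .....|.  b0=0 t=0,i=19
  bits 10000001000110011001001011010100 = 2165936852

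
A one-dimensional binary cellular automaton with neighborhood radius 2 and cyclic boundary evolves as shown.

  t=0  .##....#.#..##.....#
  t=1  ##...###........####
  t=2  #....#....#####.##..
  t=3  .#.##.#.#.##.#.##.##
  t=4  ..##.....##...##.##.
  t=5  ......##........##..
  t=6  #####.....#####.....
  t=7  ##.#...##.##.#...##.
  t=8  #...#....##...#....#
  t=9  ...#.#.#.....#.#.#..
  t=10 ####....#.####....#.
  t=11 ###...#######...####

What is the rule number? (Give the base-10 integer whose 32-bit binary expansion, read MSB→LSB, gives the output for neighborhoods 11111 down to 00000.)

1254394279

  #####|.  b31=0 t=1,i=18
  ####.|#  b30=1 t=1,i=0
  ###.#|.  b29=0 t=2,i=14
  ###..|.  b28=0 t=1,i=1
  ##.##|#  b27=1 t=2,i=15
  ##.#.|.  b26=0 t=3,i=0
  ##..#|#  b25=1 t=2,i=18
  ##...|.  b24=0 t=0,i=3
  #.###|#  b23=1 t=10,i=0
  #.##.|#  b22=1 t=0,i=1
  #.#.#|.  b21=0 t=3,i=1
  #.#..|.  b20=0 t=0,i=9
  #..##|.  b19=0 t=0,i=11
  #..#.|#  b18=1 t=2,i=19
  #...#|.  b17=0 t=1,i=3
  #....|.  b16=0 t=0,i=4
  .####|#  b15=1 t=1,i=17
  .###.|.  b14=0 t=1,i=6
  .##.#|.  b13=0 t=3,i=4
  .##..|.  b12=0 t=0,i=2
  .#.##|#  b11=1 t=0,i=0
  .#.#.|.  b10=0 t=0,i=8
  .#..#|.  b9=0 t=0,i=10
  .#...|#  b8=1 t=2,i=1
  ..###|#  b7=1 t=1,i=5
  ..##.|.  b6=0 t=0,i=12
  ..#.#|#  b5=1 t=0,i=7
  ..#..|.  b4=0 t=2,i=0
  ...##|.  b3=0 t=1,i=4
  ...#.|#  b2=1 t=0,i=6
  ....#|#  b1=1 t=0,i=5
  .....|#  b0=1 t=0,i=16
  bits 01001010110001001000100110100111 = 1254394279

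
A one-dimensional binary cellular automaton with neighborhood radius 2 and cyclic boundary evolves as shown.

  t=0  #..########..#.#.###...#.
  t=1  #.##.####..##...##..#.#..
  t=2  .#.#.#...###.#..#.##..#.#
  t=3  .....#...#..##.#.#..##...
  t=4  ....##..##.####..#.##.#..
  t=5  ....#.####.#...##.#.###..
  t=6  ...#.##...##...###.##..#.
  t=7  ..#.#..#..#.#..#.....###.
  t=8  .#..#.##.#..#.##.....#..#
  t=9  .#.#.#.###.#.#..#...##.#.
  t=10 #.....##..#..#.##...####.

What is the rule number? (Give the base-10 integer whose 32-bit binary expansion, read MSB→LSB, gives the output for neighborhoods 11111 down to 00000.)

2275158228

  #####|#  b31=1 t=0,i=5
  ####.|.  b30=0 t=0,i=9
  ###.#|.  b29=0 t=2,i=11
  ###..|.  b28=0 t=0,i=10
  ##.##|.  b27=0 t=1,i=4
  ##.#.|#  b26=1 t=2,i=12
  ##..#|#  b25=1 t=0,i=11
  ##...|#  b24=1 t=0,i=20
  #.###|#  b23=1 t=0,i=17
  #.##.|.  b22=0 t=1,i=2
  #.#.#|.  b21=0 t=0,i=15
  #.#..|#  b20=1 t=0,i=0
  #..##|#  b19=1 t=0,i=2
  #..#.|#  b18=1 t=0,i=12
  #...#|.  b17=0 t=0,i=21
  #....|.  b16=0 t=3,i=23
  .####|.  b15=0 t=0,i=4
  .###.|.  b14=0 t=0,i=18
  .##.#|#  b13=1 t=1,i=3
  .##..|.  b12=0 t=1,i=12
  .#.##|#  b11=1 t=0,i=16
  .#.#.|.  b10=0 t=0,i=14
  .#..#|.  b9=0 t=0,i=1
  .#...|.  b8=0 t=2,i=6
  ..###|#  b7=1 t=0,i=3
  ..##.|#  b6=1 t=1,i=11
  ..#.#|.  b5=0 t=0,i=13
  ..#..|#  b4=1 t=3,i=5
  ...##|.  b3=0 t=1,i=15
  ...#.|#  b2=1 t=0,i=22
  ....#|.  b1=0 t=3,i=3
  .....|.  b0=0 t=3,i=0
  bits 10000111100111000010100011010100 = 2275158228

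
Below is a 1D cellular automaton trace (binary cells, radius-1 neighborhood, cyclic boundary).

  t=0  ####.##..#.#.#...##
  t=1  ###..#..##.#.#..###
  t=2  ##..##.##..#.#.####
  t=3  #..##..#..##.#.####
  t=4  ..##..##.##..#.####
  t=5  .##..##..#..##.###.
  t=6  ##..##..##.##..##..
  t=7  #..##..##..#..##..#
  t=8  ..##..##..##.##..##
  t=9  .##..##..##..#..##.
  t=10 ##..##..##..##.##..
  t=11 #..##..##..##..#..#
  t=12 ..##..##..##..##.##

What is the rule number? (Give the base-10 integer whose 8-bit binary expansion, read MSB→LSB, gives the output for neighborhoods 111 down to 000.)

142

  ### -> #   bit 7 = 1  t=0,i=0
  ##. -> .   bit 6 = 0  t=0,i=3
  #.# -> .   bit 5 = 0  t=0,i=4
  #.. -> .   bit 4 = 0  t=0,i=7
  .## -> #   bit 3 = 1  t=0,i=5
  .#. -> #   bit 2 = 1  t=0,i=9
  ..# -> #   bit 1 = 1  t=0,i=8
  ... -> .   bit 0 = 0  t=0,i=15
  bits 10001110 = 142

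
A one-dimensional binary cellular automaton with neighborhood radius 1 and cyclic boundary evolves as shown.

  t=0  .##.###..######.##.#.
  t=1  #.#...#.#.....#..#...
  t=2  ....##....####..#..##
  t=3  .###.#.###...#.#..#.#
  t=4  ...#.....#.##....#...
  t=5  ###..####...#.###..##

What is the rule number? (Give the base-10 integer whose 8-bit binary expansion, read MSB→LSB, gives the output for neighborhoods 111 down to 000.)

67

  ###|.  b7=0 t=0,i=5
  ##.|#  b6=1 t=0,i=2
  #.#|.  b5=0 t=0,i=3
  #..|.  b4=0 t=0,i=7
  .##|.  b3=0 t=0,i=1
  .#.|.  b2=0 t=0,i=19
  ..#|#  b1=1 t=0,i=0
  ...|#  b0=1 t=1,i=4
  bits 01000011 = 67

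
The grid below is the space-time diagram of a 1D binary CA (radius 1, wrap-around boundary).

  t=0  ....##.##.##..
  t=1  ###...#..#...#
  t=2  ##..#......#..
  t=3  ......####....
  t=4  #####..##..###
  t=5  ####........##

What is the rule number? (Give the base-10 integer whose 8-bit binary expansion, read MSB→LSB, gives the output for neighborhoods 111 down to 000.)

  ### -> #   bit 7 = 1  t=1,i=0
  ##. -> .   bit 6 = 0  t=0,i=5
  #.# -> #   bit 5 = 1  t=0,i=6
  #.. -> .   bit 4 = 0  t=0,i=12
  .## -> .   bit 3 = 0  t=0,i=4
  .#. -> .   bit 2 = 0  t=1,i=6
  ..# -> .   bit 1 = 0  t=0,i=3
  ... -> #   bit 0 = 1  t=0,i=0
  bits 10100001 = 161

161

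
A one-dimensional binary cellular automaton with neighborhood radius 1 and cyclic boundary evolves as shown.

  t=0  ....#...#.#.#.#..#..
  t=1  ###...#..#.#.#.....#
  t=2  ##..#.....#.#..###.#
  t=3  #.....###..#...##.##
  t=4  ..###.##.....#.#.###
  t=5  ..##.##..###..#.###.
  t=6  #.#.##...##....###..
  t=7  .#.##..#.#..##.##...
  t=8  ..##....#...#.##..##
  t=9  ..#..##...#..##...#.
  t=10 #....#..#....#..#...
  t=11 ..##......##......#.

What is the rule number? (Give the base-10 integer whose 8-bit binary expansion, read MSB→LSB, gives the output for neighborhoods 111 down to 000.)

169

  [7] ### => #  t=1,i=0
  [6] ##. => .  t=1,i=2
  [5] #.# => #  t=0,i=9
  [4] #.. => .  t=0,i=5
  [3] .## => #  t=1,i=19
  [2] .#. => .  t=0,i=4
  [1] ..# => .  t=0,i=3
  [0] ... => #  t=0,i=0
  bits 10101001 = 169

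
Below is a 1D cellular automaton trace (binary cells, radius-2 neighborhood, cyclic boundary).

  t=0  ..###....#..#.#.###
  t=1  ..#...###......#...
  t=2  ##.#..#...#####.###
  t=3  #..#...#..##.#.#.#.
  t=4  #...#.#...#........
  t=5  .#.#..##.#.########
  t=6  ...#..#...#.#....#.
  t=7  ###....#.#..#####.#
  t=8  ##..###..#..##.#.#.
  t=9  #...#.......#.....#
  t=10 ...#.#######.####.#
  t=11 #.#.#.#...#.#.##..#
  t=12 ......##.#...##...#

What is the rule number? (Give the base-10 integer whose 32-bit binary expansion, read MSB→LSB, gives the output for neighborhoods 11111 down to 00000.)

  #####|.  b31=0 t=2,i=12
  ####.|#  b30=1 t=2,i=0
  ###.#|.  b29=0 t=2,i=1
  ###..|.  b28=0 t=0,i=4
  ##.##|#  b27=1 t=2,i=15
  ##.#.|.  b26=0 t=2,i=2
  ##..#|.  b25=0 t=0,i=0
  ##...|.  b24=0 t=0,i=5
  #.###|.  b23=0 t=0,i=16
  #.##.|#  b22=1 t=8,i=0
  #.#.#|.  b21=0 t=0,i=14
  #.#..|#  b20=1 t=2,i=3
  #..##|.  b19=0 t=0,i=1
  #..#.|.  b18=0 t=0,i=11
  #...#|.  b17=0 t=1,i=4
  #....|#  b16=1 t=0,i=6
  .####|#  b15=1 t=2,i=11
  .###.|.  b14=0 t=0,i=3
  .##.#|.  b13=0 t=3,i=11
  .##..|.  b12=0 t=8,i=1
  .#.##|#  b11=1 t=0,i=15
  .#.#.|.  b10=0 t=0,i=13
  .#..#|.  b9=0 t=0,i=10
  .#...|#  b8=1 t=1,i=3
  ..###|#  b7=1 t=0,i=2
  ..##.|#  b6=1 t=3,i=10
  ..#.#|.  b5=0 t=0,i=12
  ..#..|.  b4=0 t=0,i=9
  ...##|.  b3=0 t=1,i=5
  ...#.|#  b2=1 t=0,i=8
  ....#|#  b1=1 t=0,i=7
  .....|#  b0=1 t=1,i=11
  bits 01001000010100011000100111000111 = 1213303239

1213303239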